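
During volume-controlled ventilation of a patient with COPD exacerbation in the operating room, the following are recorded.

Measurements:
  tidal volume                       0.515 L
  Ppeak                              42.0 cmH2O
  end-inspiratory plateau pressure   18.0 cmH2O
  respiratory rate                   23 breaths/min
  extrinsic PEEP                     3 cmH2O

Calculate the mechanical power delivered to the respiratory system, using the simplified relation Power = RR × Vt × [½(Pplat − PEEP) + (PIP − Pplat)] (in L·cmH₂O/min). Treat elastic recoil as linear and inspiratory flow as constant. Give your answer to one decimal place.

Per-breath work = Vt × [½(Pplat−PEEP) + (PIP−Pplat)] = 0.515 × [0.5×15.0 + 24.0] = 0.515 × 31.5 = 16.223 L·cmH2O.
Power = 23 × 16.223 = 373.13 L·cmH2O/min.

373.1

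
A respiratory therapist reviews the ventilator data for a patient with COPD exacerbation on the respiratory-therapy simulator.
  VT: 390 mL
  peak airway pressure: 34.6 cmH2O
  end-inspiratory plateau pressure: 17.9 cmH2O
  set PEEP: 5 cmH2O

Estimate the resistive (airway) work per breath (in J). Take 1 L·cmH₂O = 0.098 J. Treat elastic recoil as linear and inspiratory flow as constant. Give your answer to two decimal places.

With constant inspiratory flow the resistive pressure is constant at PIP − Pplat = 34.6 − 17.9 = 16.7 cmH2O, so resistive work = 16.7 × 0.390 = 6.513 L·cmH2O.
× 0.098 J/(L·cmH2O) → 0.6383 J.

0.64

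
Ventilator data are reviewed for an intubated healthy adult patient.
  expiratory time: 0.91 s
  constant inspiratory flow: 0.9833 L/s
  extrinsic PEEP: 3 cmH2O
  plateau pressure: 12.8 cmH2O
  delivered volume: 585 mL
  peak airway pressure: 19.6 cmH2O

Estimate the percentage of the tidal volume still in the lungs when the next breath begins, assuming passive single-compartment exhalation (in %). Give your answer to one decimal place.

11.0

R = (PIP − Pplat)/V̇ = (19.6 − 12.8) / 0.9833 = 6.8/0.9833 = 6.915 cmH2O·s/L.
C = Vt/(Pplat − PEEP) = 585.0 / (12.8 − 3) = 585.0/9.8 = 59.694 mL/cmH2O.
τ = R × C = 6.915 × 0.05969 L/cmH2O = 0.4128 s.
Fraction remaining at end-expiration = e^(−Te/τ) = e^(−0.91/0.4128) = 0.1103 → 11.03%.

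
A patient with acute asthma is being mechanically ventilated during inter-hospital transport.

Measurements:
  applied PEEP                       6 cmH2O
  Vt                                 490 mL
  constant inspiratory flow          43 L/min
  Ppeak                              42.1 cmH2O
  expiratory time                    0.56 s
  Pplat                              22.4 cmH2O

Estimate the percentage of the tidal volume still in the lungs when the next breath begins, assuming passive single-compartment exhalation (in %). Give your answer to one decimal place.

50.6

Flow: 43 L/min ÷ 60 = 0.7167 L/s.
R = (PIP − Pplat)/V̇ = (42.1 − 22.4) / 0.7167 = 19.7/0.7167 = 27.487 cmH2O·s/L.
C = Vt/(Pplat − PEEP) = 490.0 / (22.4 − 6) = 490.0/16.4 = 29.878 mL/cmH2O.
τ = R × C = 27.487 × 0.02988 L/cmH2O = 0.8213 s.
Fraction remaining at end-expiration = e^(−Te/τ) = e^(−0.56/0.8213) = 0.5057 → 50.57%.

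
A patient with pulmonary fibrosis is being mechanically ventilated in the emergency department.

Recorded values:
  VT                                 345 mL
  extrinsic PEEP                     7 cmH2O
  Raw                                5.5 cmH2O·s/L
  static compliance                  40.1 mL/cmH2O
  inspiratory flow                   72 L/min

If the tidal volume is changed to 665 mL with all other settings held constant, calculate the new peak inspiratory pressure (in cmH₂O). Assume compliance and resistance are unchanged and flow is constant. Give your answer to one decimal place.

30.2

Flow: 72 L/min ÷ 60 = 1.2 L/s.
PIP = Vt/C + R·V̇ + PEEP (constant-flow equation of motion).
Only the elastic term changes: ΔPIP = ΔVt / C = (665 − 345) / 40.1 = 7.98 cmH2O.
Original PIP = 345/40.1 + 5.5×1.2 + 7 = 22.203 cmH2O; new PIP = 22.203 + (7.98) = 30.183 cmH2O.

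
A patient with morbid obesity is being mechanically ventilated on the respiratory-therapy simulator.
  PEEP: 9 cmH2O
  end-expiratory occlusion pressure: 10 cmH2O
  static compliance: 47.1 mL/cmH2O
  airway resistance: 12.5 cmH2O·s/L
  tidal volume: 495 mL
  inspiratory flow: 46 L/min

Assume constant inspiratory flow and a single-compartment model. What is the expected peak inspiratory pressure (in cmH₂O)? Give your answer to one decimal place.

Flow: 46 L/min ÷ 60 = 0.7667 L/s.
Total PEEP = 10 cmH2O (set 9 + intrinsic 1); this is the baseline alveolar pressure.
Equation of motion (constant flow): PIP = Vt/C + R·V̇ + PEEP.
PIP = 495/47.1 + 12.5×0.7667 + 10 = 10.51 + 9.584 + 10 = 30.094 cmH2O.

30.1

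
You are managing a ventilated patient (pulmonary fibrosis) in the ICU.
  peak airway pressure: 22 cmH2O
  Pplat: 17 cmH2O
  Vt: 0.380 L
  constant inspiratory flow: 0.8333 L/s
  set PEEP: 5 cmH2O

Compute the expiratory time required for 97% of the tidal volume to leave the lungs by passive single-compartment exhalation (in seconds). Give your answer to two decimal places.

0.67

R = (PIP − Pplat)/V̇ = (22 − 17) / 0.8333 = 5.0/0.8333 = 6.0 cmH2O·s/L.
C = Vt/(Pplat − PEEP) = 380.0 / (17 − 5) = 380.0/12.0 = 31.667 mL/cmH2O.
τ = R × C = 6.0 × 0.03167 L/cmH2O = 0.19 s.
t = −τ·ln(1 − 0.97) = −0.19·ln(0.03) = 0.6662 s.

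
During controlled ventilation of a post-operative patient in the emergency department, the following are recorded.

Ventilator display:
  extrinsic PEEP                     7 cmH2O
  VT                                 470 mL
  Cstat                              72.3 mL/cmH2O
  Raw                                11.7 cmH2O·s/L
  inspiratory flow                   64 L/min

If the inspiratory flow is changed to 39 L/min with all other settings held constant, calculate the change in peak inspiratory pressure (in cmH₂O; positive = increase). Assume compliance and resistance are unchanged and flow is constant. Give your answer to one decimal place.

-4.9

Flow: 64 L/min ÷ 60 = 1.0667 L/s.
New flow: 39 L/min ÷ 60 = 0.65 L/s.
PIP = Vt/C + R·V̇ + PEEP (constant-flow equation of motion).
Only the resistive term changes: ΔPIP = R × ΔV̇ = 11.7 × (0.65 − 1.0667) = 11.7 × -0.4167 = -4.875 cmH2O.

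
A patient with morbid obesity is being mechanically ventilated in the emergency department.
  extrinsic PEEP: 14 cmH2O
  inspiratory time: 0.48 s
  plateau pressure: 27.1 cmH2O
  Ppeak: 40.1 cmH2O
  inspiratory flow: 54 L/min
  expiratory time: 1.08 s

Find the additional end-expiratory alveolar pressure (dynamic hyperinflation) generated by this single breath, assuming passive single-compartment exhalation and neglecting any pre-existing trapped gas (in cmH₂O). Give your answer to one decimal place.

Flow: 54 L/min ÷ 60 = 0.9 L/s.
Vt = flow × Ti = 0.9 L/s × 0.48 s × 1000 mL/L = 432.0 mL.
R = (PIP − Pplat)/V̇ = (40.1 − 27.1) / 0.9 = 13.0/0.9 = 14.444 cmH2O·s/L.
C = Vt/(Pplat − PEEP) = 432.0 / (27.1 − 14) = 432.0/13.1 = 32.977 mL/cmH2O.
τ = R × C = 14.444 × 0.03298 L/cmH2O = 0.4764 s.
Fraction remaining = e^(−Te/τ) = e^(−1.08/0.4764) = 0.1036; trapped volume = 432.0 × 0.1036 = 44.755 mL.
Additional alveolar pressure from trapping ≈ V_trapped / C = 44.755 / 32.977 = 1.357 cmH2O.

1.4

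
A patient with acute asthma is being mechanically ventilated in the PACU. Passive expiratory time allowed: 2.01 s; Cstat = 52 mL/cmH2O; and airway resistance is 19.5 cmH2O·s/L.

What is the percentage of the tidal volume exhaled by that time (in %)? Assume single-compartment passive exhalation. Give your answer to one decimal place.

τ = R × C = 19.5 × 52 mL/cmH2O = 19.5 × 0.052 L/cmH2O = 1.014 s.
Passive exhalation: V(t)/V₀ = e^(−t/τ) = e^(−2.01/1.014) = 0.1378.
Fraction exhaled = 1 − 0.1378 = 0.8622 → 86.22%.

86.2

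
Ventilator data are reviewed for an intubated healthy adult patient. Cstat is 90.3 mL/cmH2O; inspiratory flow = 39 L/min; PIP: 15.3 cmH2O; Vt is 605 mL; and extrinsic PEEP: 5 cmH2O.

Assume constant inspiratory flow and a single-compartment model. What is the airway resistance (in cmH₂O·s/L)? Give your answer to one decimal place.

Flow: 39 L/min ÷ 60 = 0.65 L/s.
Equation of motion (constant flow): PIP = Vt/C + R·V̇ + PEEP.
R·V̇ = PIP − Vt/C − PEEP = 15.3 − 605/90.3 − 5 = 15.3 − 6.7 − 5 = 3.6 cmH2O.
R = 3.6 / 0.65 = 5.538 cmH2O·s/L.

5.5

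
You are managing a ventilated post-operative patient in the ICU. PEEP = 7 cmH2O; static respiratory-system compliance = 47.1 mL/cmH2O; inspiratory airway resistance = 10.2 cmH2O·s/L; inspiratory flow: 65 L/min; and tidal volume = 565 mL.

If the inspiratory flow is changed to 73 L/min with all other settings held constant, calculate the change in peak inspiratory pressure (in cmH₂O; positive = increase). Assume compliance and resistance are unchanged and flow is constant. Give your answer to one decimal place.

Flow: 65 L/min ÷ 60 = 1.0833 L/s.
New flow: 73 L/min ÷ 60 = 1.2167 L/s.
PIP = Vt/C + R·V̇ + PEEP (constant-flow equation of motion).
Only the resistive term changes: ΔPIP = R × ΔV̇ = 10.2 × (1.2167 − 1.0833) = 10.2 × 0.1334 = 1.361 cmH2O.

1.4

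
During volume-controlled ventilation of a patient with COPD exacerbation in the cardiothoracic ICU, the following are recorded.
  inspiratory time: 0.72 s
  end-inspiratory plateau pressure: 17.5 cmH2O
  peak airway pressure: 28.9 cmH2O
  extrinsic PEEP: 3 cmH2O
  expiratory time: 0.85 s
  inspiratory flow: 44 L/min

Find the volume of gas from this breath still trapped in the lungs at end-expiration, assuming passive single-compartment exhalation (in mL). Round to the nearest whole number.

118

Flow: 44 L/min ÷ 60 = 0.7333 L/s.
Vt = flow × Ti = 0.7333 L/s × 0.72 s × 1000 mL/L = 527.98 mL.
R = (PIP − Pplat)/V̇ = (28.9 − 17.5) / 0.7333 = 11.4/0.7333 = 15.546 cmH2O·s/L.
C = Vt/(Pplat − PEEP) = 527.98 / (17.5 − 3) = 527.98/14.5 = 36.412 mL/cmH2O.
τ = R × C = 15.546 × 0.03641 L/cmH2O = 0.566 s.
Fraction remaining = e^(−Te/τ) = e^(−0.85/0.566) = 0.2227.
Trapped volume = 527.98 × 0.2227 = 117.58 mL.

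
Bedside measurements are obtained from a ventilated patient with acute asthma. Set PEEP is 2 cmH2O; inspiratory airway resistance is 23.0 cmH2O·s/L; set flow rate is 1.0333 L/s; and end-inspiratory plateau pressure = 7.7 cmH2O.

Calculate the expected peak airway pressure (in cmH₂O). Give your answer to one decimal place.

PIP = Pplat + Raw × flow = 7.7 + 23.0 × 1.0333 = 7.7 + 23.766 = 31.466 cmH2O.

31.5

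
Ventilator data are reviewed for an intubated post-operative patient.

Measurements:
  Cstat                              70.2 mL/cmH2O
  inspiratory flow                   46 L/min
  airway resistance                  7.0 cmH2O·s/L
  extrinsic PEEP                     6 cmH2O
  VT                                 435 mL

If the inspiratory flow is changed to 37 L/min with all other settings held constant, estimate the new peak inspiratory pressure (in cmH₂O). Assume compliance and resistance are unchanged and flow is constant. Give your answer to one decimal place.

16.5

Flow: 46 L/min ÷ 60 = 0.7667 L/s.
New flow: 37 L/min ÷ 60 = 0.6167 L/s.
PIP = Vt/C + R·V̇ + PEEP (constant-flow equation of motion).
Only the resistive term changes: ΔPIP = R × ΔV̇ = 7.0 × (0.6167 − 0.7667) = 7.0 × -0.15 = -1.05 cmH2O.
Original PIP = 435/70.2 + 7.0×0.7667 + 6 = 17.563 cmH2O; new PIP = 17.563 + (-1.05) = 16.513 cmH2O.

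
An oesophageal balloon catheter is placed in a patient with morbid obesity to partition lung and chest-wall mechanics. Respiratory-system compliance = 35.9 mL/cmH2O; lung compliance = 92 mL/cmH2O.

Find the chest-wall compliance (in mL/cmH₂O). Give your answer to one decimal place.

58.9

1/Ccw = 1/Crs − 1/CL.
1/Ccw = 1/35.9 − 1/92 = 0.01699.
Ccw = 58.858 mL/cmH2O.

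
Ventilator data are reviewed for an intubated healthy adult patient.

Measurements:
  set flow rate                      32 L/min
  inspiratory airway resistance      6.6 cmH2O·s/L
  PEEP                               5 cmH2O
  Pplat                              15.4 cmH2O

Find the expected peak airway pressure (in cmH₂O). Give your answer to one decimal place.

18.9

Flow: 32 L/min ÷ 60 = 0.5333 L/s.
PIP = Pplat + Raw × flow = 15.4 + 6.6 × 0.5333 = 15.4 + 3.52 = 18.92 cmH2O.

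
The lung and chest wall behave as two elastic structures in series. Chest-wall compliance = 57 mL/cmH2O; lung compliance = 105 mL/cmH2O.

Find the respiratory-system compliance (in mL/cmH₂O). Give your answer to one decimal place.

36.9

Lung and chest wall are elastances in series: 1/Crs = 1/CL + 1/Ccw.
1/Crs = 1/105 + 1/57 = 0.02707.
Crs = 36.941 mL/cmH2O.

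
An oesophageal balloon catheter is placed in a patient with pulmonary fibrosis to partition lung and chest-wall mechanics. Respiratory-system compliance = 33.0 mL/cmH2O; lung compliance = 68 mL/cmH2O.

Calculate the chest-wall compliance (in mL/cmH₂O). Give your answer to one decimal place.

1/Ccw = 1/Crs − 1/CL.
1/Ccw = 1/33.0 − 1/68 = 0.0156.
Ccw = 64.103 mL/cmH2O.

64.1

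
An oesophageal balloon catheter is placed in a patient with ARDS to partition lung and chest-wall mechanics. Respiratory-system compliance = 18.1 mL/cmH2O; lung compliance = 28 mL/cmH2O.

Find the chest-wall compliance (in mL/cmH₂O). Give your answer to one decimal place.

1/Ccw = 1/Crs − 1/CL.
1/Ccw = 1/18.1 − 1/28 = 0.01953.
Ccw = 51.203 mL/cmH2O.

51.2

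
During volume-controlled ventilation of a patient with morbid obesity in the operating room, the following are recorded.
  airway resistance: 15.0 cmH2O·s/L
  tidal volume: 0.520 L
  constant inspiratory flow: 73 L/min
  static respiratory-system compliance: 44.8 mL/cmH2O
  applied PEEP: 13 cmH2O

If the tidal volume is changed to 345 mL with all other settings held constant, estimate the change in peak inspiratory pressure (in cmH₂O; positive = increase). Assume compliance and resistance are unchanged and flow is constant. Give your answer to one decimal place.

PIP = Vt/C + R·V̇ + PEEP (constant-flow equation of motion).
Only the elastic term changes: ΔPIP = ΔVt / C = (345 − 520) / 44.8 = -3.906 cmH2O.

-3.9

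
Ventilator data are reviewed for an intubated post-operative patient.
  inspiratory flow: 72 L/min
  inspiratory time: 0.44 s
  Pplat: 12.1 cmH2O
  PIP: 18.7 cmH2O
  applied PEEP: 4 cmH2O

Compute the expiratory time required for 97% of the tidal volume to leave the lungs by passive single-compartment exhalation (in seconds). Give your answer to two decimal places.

Flow: 72 L/min ÷ 60 = 1.2 L/s.
Vt = flow × Ti = 1.2 L/s × 0.44 s × 1000 mL/L = 528.0 mL.
R = (PIP − Pplat)/V̇ = (18.7 − 12.1) / 1.2 = 6.6/1.2 = 5.5 cmH2O·s/L.
C = Vt/(Pplat − PEEP) = 528.0 / (12.1 − 4) = 528.0/8.1 = 65.185 mL/cmH2O.
τ = R × C = 5.5 × 0.06519 L/cmH2O = 0.3585 s.
t = −τ·ln(1 − 0.97) = −0.3585·ln(0.03) = 1.257 s.

1.26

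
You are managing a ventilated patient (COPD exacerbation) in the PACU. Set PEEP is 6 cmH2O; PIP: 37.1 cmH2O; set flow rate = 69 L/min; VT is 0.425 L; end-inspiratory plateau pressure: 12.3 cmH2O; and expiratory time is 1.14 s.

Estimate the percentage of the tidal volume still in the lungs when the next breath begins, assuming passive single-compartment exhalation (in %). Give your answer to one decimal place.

45.7

Flow: 69 L/min ÷ 60 = 1.15 L/s.
R = (PIP − Pplat)/V̇ = (37.1 − 12.3) / 1.15 = 24.8/1.15 = 21.565 cmH2O·s/L.
C = Vt/(Pplat − PEEP) = 425.0 / (12.3 − 6) = 425.0/6.3 = 67.46 mL/cmH2O.
τ = R × C = 21.565 × 0.06746 L/cmH2O = 1.455 s.
Fraction remaining at end-expiration = e^(−Te/τ) = e^(−1.14/1.455) = 0.4568 → 45.68%.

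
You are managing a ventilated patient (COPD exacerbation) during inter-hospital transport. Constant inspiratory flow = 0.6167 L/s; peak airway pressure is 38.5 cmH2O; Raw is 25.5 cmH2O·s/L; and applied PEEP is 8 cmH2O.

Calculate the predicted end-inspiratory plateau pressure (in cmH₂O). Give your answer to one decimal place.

22.8

Pplat = PIP − Raw × flow = 38.5 − 25.5 × 0.6167 = 38.5 − 15.726 = 22.774 cmH2O.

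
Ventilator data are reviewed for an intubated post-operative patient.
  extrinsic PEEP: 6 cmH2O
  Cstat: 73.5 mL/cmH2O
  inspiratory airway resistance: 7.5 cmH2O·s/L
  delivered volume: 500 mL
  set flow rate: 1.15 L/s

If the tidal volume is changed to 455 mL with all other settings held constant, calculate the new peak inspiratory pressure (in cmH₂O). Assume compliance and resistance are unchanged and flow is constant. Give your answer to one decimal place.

20.8

PIP = Vt/C + R·V̇ + PEEP (constant-flow equation of motion).
Only the elastic term changes: ΔPIP = ΔVt / C = (455 − 500) / 73.5 = -0.6122 cmH2O.
Original PIP = 500/73.5 + 7.5×1.15 + 6 = 21.428 cmH2O; new PIP = 21.428 + (-0.6122) = 20.816 cmH2O.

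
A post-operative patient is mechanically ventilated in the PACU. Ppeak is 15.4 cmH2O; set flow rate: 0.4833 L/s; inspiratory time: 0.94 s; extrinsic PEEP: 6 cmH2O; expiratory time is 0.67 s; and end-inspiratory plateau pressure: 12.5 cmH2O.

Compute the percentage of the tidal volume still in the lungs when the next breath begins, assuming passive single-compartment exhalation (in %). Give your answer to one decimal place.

20.2

Vt = flow × Ti = 0.4833 L/s × 0.94 s × 1000 mL/L = 454.3 mL.
R = (PIP − Pplat)/V̇ = (15.4 − 12.5) / 0.4833 = 2.9/0.4833 = 6.0 cmH2O·s/L.
C = Vt/(Pplat − PEEP) = 454.3 / (12.5 − 6) = 454.3/6.5 = 69.892 mL/cmH2O.
τ = R × C = 6.0 × 0.06989 L/cmH2O = 0.4193 s.
Fraction remaining at end-expiration = e^(−Te/τ) = e^(−0.67/0.4193) = 0.2023 → 20.23%.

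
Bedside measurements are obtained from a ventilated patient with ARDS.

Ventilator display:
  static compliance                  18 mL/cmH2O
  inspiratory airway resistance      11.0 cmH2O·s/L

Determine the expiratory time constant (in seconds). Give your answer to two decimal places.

0.20

τ = R × C = 11.0 × 18 mL/cmH2O = 11.0 × 0.018 L/cmH2O = 0.198 s.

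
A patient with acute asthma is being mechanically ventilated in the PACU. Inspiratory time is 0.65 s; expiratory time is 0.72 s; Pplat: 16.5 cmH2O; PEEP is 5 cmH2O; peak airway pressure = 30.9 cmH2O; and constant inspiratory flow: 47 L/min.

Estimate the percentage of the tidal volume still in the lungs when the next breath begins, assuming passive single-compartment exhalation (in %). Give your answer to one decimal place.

Flow: 47 L/min ÷ 60 = 0.7833 L/s.
Vt = flow × Ti = 0.7833 L/s × 0.65 s × 1000 mL/L = 509.15 mL.
R = (PIP − Pplat)/V̇ = (30.9 − 16.5) / 0.7833 = 14.4/0.7833 = 18.384 cmH2O·s/L.
C = Vt/(Pplat − PEEP) = 509.15 / (16.5 − 5) = 509.15/11.5 = 44.274 mL/cmH2O.
τ = R × C = 18.384 × 0.04427 L/cmH2O = 0.8139 s.
Fraction remaining at end-expiration = e^(−Te/τ) = e^(−0.72/0.8139) = 0.4129 → 41.29%.

41.3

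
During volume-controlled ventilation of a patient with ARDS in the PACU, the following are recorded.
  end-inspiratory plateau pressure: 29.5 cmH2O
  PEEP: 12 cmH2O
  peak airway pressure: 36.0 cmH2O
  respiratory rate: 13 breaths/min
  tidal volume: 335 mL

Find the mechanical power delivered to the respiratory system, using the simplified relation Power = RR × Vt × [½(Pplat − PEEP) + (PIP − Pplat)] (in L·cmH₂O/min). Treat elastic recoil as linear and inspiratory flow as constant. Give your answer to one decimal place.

66.4

Per-breath work = Vt × [½(Pplat−PEEP) + (PIP−Pplat)] = 0.335 × [0.5×17.5 + 6.5] = 0.335 × 15.25 = 5.109 L·cmH2O.
Power = 13 × 5.109 = 66.417 L·cmH2O/min.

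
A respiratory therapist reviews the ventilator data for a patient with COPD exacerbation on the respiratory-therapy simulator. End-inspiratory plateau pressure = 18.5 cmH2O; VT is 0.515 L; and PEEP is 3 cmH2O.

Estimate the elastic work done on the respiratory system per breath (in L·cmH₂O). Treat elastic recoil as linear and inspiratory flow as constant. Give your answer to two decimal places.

3.99

Elastic work ≈ ½ × (Pplat − PEEP) × Vt = 0.5 × (18.5 − 3) × 0.515 L = 0.5 × 15.5 × 0.515 = 3.991 L·cmH2O.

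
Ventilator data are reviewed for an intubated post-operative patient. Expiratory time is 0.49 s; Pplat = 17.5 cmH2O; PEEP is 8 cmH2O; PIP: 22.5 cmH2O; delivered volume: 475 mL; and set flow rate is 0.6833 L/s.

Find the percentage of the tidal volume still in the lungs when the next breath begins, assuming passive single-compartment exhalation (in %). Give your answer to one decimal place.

R = (PIP − Pplat)/V̇ = (22.5 − 17.5) / 0.6833 = 5.0/0.6833 = 7.317 cmH2O·s/L.
C = Vt/(Pplat − PEEP) = 475.0 / (17.5 − 8) = 475.0/9.5 = 50.0 mL/cmH2O.
τ = R × C = 7.317 × 0.05 L/cmH2O = 0.3659 s.
Fraction remaining at end-expiration = e^(−Te/τ) = e^(−0.49/0.3659) = 0.2621 → 26.21%.

26.2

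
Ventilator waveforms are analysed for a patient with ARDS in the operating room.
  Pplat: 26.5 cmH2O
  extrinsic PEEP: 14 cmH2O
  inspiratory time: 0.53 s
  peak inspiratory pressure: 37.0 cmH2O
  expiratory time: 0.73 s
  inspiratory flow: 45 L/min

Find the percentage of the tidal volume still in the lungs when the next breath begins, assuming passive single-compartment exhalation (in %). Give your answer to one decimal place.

19.4

Flow: 45 L/min ÷ 60 = 0.75 L/s.
Vt = flow × Ti = 0.75 L/s × 0.53 s × 1000 mL/L = 397.5 mL.
R = (PIP − Pplat)/V̇ = (37.0 − 26.5) / 0.75 = 10.5/0.75 = 14.0 cmH2O·s/L.
C = Vt/(Pplat − PEEP) = 397.5 / (26.5 − 14) = 397.5/12.5 = 31.8 mL/cmH2O.
τ = R × C = 14.0 × 0.0318 L/cmH2O = 0.4452 s.
Fraction remaining at end-expiration = e^(−Te/τ) = e^(−0.73/0.4452) = 0.194 → 19.4%.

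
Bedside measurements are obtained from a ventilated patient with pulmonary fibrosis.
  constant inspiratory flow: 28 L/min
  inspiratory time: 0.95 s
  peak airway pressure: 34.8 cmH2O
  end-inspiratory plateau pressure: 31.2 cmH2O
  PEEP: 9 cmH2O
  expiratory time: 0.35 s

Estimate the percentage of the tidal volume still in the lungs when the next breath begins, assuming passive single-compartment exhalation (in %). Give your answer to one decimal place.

10.3

Flow: 28 L/min ÷ 60 = 0.4667 L/s.
Vt = flow × Ti = 0.4667 L/s × 0.95 s × 1000 mL/L = 443.37 mL.
R = (PIP − Pplat)/V̇ = (34.8 − 31.2) / 0.4667 = 3.6/0.4667 = 7.714 cmH2O·s/L.
C = Vt/(Pplat − PEEP) = 443.37 / (31.2 − 9) = 443.37/22.2 = 19.972 mL/cmH2O.
τ = R × C = 7.714 × 0.01997 L/cmH2O = 0.154 s.
Fraction remaining at end-expiration = e^(−Te/τ) = e^(−0.35/0.154) = 0.103 → 10.3%.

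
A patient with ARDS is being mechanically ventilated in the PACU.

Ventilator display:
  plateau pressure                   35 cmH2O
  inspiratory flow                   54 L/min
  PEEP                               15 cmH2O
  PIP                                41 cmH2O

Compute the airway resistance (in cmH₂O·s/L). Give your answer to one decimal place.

Flow: 54 L/min ÷ 60 = 0.9 L/s.
Raw = (PIP − Pplat) / flow = (41 − 35) / 0.9 = 6.0 / 0.9 = 6.667 cmH2O·s/L.

6.7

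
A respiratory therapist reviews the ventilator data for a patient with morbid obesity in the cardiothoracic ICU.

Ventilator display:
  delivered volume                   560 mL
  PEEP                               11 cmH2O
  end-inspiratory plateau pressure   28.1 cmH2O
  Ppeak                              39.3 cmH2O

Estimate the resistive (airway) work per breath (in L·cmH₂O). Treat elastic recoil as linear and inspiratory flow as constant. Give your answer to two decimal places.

With constant inspiratory flow the resistive pressure is constant at PIP − Pplat = 39.3 − 28.1 = 11.2 cmH2O, so resistive work = 11.2 × 0.560 = 6.272 L·cmH2O.

6.27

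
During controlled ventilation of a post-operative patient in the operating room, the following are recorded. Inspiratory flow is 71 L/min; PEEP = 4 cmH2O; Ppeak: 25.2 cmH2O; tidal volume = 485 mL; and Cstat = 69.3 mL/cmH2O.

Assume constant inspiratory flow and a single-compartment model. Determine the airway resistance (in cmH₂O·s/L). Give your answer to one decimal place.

Flow: 71 L/min ÷ 60 = 1.1833 L/s.
Equation of motion (constant flow): PIP = Vt/C + R·V̇ + PEEP.
R·V̇ = PIP − Vt/C − PEEP = 25.2 − 485/69.3 − 4 = 25.2 − 6.999 − 4 = 14.201 cmH2O.
R = 14.201 / 1.1833 = 12.001 cmH2O·s/L.

12.0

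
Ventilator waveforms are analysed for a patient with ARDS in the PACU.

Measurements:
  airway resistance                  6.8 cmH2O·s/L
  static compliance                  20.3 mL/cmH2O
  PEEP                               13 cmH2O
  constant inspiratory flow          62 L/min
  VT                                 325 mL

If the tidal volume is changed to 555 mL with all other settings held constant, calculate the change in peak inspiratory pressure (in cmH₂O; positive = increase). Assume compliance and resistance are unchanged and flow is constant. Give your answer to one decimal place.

PIP = Vt/C + R·V̇ + PEEP (constant-flow equation of motion).
Only the elastic term changes: ΔPIP = ΔVt / C = (555 − 325) / 20.3 = 11.33 cmH2O.

11.3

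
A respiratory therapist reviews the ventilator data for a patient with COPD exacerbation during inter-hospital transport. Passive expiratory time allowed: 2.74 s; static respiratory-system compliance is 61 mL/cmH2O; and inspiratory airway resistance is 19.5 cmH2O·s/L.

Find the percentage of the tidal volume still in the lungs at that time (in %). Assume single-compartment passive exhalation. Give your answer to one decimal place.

10.0

τ = R × C = 19.5 × 61 mL/cmH2O = 19.5 × 0.061 L/cmH2O = 1.19 s.
Passive exhalation: V(t)/V₀ = e^(−t/τ) = e^(−2.74/1.19) = 0.1.
Fraction remaining = 0.1 → 10.0%.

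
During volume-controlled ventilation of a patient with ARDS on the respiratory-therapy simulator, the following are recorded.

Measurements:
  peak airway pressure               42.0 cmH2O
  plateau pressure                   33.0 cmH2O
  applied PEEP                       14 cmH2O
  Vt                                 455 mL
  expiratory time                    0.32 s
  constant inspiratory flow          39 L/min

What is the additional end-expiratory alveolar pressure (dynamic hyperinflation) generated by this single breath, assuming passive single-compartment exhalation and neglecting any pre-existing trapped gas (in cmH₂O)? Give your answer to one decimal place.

7.2

Flow: 39 L/min ÷ 60 = 0.65 L/s.
R = (PIP − Pplat)/V̇ = (42.0 − 33.0) / 0.65 = 9.0/0.65 = 13.846 cmH2O·s/L.
C = Vt/(Pplat − PEEP) = 455.0 / (33.0 − 14) = 455.0/19.0 = 23.947 mL/cmH2O.
τ = R × C = 13.846 × 0.02395 L/cmH2O = 0.3316 s.
Fraction remaining = e^(−Te/τ) = e^(−0.32/0.3316) = 0.381; trapped volume = 455.0 × 0.381 = 173.36 mL.
Additional alveolar pressure from trapping ≈ V_trapped / C = 173.36 / 23.947 = 7.239 cmH2O.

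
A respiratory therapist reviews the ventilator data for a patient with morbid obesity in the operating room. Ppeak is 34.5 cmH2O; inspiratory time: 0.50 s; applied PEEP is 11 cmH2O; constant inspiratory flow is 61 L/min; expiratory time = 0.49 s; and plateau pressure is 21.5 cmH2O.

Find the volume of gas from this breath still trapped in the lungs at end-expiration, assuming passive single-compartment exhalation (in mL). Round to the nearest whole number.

Flow: 61 L/min ÷ 60 = 1.0167 L/s.
Vt = flow × Ti = 1.0167 L/s × 0.50 s × 1000 mL/L = 508.35 mL.
R = (PIP − Pplat)/V̇ = (34.5 − 21.5) / 1.0167 = 13.0/1.0167 = 12.786 cmH2O·s/L.
C = Vt/(Pplat − PEEP) = 508.35 / (21.5 − 11) = 508.35/10.5 = 48.414 mL/cmH2O.
τ = R × C = 12.786 × 0.04841 L/cmH2O = 0.619 s.
Fraction remaining = e^(−Te/τ) = e^(−0.49/0.619) = 0.4531.
Trapped volume = 508.35 × 0.4531 = 230.33 mL.

230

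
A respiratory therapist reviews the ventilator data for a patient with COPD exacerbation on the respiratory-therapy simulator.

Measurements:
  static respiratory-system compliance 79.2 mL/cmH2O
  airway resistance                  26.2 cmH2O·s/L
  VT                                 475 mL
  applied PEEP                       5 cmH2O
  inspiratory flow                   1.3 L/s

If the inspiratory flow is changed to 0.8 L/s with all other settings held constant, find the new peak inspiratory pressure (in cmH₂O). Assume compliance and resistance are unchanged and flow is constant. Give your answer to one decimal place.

PIP = Vt/C + R·V̇ + PEEP (constant-flow equation of motion).
Only the resistive term changes: ΔPIP = R × ΔV̇ = 26.2 × (0.8 − 1.3) = 26.2 × -0.5 = -13.1 cmH2O.
Original PIP = 475/79.2 + 26.2×1.3 + 5 = 45.057 cmH2O; new PIP = 45.057 + (-13.1) = 31.957 cmH2O.

32.0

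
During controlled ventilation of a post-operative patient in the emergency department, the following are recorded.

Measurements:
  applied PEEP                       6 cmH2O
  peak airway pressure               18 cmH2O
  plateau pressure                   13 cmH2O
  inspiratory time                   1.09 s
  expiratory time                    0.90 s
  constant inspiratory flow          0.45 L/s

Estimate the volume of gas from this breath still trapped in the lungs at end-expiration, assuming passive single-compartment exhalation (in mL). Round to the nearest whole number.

154

Vt = flow × Ti = 0.45 L/s × 1.09 s × 1000 mL/L = 490.5 mL.
R = (PIP − Pplat)/V̇ = (18 − 13) / 0.45 = 5.0/0.45 = 11.111 cmH2O·s/L.
C = Vt/(Pplat − PEEP) = 490.5 / (13 − 6) = 490.5/7.0 = 70.071 mL/cmH2O.
τ = R × C = 11.111 × 0.07007 L/cmH2O = 0.7785 s.
Fraction remaining = e^(−Te/τ) = e^(−0.90/0.7785) = 0.3147.
Trapped volume = 490.5 × 0.3147 = 154.36 mL.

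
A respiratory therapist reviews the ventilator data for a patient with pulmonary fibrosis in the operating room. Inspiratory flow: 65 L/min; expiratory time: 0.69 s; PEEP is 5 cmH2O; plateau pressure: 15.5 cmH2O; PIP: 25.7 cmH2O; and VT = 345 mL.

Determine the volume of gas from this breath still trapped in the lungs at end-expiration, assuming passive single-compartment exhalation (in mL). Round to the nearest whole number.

Flow: 65 L/min ÷ 60 = 1.0833 L/s.
R = (PIP − Pplat)/V̇ = (25.7 − 15.5) / 1.0833 = 10.2/1.0833 = 9.416 cmH2O·s/L.
C = Vt/(Pplat − PEEP) = 345.0 / (15.5 − 5) = 345.0/10.5 = 32.857 mL/cmH2O.
τ = R × C = 9.416 × 0.03286 L/cmH2O = 0.3094 s.
Fraction remaining = e^(−Te/τ) = e^(−0.69/0.3094) = 0.1075.
Trapped volume = 345.0 × 0.1075 = 37.088 mL.

37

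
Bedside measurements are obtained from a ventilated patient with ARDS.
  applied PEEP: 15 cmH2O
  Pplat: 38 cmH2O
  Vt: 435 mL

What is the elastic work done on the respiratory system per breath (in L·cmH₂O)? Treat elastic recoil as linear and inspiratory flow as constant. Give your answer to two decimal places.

Elastic work ≈ ½ × (Pplat − PEEP) × Vt = 0.5 × (38 − 15) × 0.435 L = 0.5 × 23.0 × 0.435 = 5.003 L·cmH2O.

5.00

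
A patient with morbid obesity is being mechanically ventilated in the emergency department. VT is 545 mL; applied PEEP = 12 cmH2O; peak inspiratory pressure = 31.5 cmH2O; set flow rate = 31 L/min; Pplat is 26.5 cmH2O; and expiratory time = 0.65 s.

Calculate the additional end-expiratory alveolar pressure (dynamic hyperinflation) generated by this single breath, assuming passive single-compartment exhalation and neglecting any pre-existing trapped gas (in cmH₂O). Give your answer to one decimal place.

Flow: 31 L/min ÷ 60 = 0.5167 L/s.
R = (PIP − Pplat)/V̇ = (31.5 − 26.5) / 0.5167 = 5.0/0.5167 = 9.677 cmH2O·s/L.
C = Vt/(Pplat − PEEP) = 545.0 / (26.5 − 12) = 545.0/14.5 = 37.586 mL/cmH2O.
τ = R × C = 9.677 × 0.03759 L/cmH2O = 0.3638 s.
Fraction remaining = e^(−Te/τ) = e^(−0.65/0.3638) = 0.1675; trapped volume = 545.0 × 0.1675 = 91.288 mL.
Additional alveolar pressure from trapping ≈ V_trapped / C = 91.288 / 37.586 = 2.429 cmH2O.

2.4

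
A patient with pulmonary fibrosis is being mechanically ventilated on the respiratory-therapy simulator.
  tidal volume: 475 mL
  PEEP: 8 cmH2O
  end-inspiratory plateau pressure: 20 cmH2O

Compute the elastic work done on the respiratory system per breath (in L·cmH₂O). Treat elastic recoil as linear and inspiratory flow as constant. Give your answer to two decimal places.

Elastic work ≈ ½ × (Pplat − PEEP) × Vt = 0.5 × (20 − 8) × 0.475 L = 0.5 × 12.0 × 0.475 = 2.85 L·cmH2O.

2.85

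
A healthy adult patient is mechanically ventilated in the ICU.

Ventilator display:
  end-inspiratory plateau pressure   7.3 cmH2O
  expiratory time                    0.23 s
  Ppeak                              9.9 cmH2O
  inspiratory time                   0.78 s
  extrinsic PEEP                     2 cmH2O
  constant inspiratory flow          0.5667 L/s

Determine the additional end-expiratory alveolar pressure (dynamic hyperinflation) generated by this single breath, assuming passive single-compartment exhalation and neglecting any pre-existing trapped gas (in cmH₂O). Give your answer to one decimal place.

Vt = flow × Ti = 0.5667 L/s × 0.78 s × 1000 mL/L = 442.03 mL.
R = (PIP − Pplat)/V̇ = (9.9 − 7.3) / 0.5667 = 2.6/0.5667 = 4.588 cmH2O·s/L.
C = Vt/(Pplat − PEEP) = 442.03 / (7.3 − 2) = 442.03/5.3 = 83.402 mL/cmH2O.
τ = R × C = 4.588 × 0.0834 L/cmH2O = 0.3826 s.
Fraction remaining = e^(−Te/τ) = e^(−0.23/0.3826) = 0.5482; trapped volume = 442.03 × 0.5482 = 242.32 mL.
Additional alveolar pressure from trapping ≈ V_trapped / C = 242.32 / 83.402 = 2.905 cmH2O.

2.9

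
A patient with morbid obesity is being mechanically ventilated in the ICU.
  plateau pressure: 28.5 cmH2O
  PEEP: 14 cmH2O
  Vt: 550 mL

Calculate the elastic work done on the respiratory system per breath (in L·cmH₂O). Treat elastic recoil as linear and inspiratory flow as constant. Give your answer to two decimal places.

3.99

Elastic work ≈ ½ × (Pplat − PEEP) × Vt = 0.5 × (28.5 − 14) × 0.550 L = 0.5 × 14.5 × 0.550 = 3.988 L·cmH2O.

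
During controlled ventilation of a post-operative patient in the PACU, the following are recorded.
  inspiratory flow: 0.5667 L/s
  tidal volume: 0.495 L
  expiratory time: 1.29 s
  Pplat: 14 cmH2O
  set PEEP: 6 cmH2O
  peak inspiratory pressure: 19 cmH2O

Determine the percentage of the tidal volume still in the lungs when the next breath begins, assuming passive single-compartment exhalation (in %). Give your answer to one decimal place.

R = (PIP − Pplat)/V̇ = (19 − 14) / 0.5667 = 5.0/0.5667 = 8.823 cmH2O·s/L.
C = Vt/(Pplat − PEEP) = 495.0 / (14 − 6) = 495.0/8.0 = 61.875 mL/cmH2O.
τ = R × C = 8.823 × 0.06188 L/cmH2O = 0.546 s.
Fraction remaining at end-expiration = e^(−Te/τ) = e^(−1.29/0.546) = 0.09417 → 9.417%.

9.4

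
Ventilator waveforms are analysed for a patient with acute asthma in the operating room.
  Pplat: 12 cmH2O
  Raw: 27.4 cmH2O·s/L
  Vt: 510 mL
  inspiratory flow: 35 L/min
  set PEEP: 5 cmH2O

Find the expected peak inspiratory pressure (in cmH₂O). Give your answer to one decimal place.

28.0

Flow: 35 L/min ÷ 60 = 0.5833 L/s.
PIP = Pplat + Raw × flow = 12 + 27.4 × 0.5833 = 12 + 15.982 = 27.982 cmH2O.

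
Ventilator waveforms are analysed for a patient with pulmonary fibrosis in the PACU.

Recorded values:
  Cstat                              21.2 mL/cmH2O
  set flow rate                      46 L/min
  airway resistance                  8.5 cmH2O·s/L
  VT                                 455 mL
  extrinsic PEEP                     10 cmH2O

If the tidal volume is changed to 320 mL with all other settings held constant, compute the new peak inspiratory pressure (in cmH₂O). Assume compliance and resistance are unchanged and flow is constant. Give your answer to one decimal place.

31.6

Flow: 46 L/min ÷ 60 = 0.7667 L/s.
PIP = Vt/C + R·V̇ + PEEP (constant-flow equation of motion).
Only the elastic term changes: ΔPIP = ΔVt / C = (320 − 455) / 21.2 = -6.368 cmH2O.
Original PIP = 455/21.2 + 8.5×0.7667 + 10 = 37.979 cmH2O; new PIP = 37.979 + (-6.368) = 31.611 cmH2O.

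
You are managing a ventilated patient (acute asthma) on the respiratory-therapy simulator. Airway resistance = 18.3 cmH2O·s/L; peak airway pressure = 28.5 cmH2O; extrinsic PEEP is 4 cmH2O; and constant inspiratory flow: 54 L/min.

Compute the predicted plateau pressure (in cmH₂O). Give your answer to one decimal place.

Flow: 54 L/min ÷ 60 = 0.9 L/s.
Pplat = PIP − Raw × flow = 28.5 − 18.3 × 0.9 = 28.5 − 16.47 = 12.03 cmH2O.

12.0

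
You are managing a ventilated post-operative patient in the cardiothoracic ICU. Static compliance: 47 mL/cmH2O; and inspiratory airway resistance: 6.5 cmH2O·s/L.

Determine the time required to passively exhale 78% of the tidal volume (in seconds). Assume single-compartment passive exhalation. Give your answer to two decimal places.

τ = R × C = 6.5 × 47 mL/cmH2O = 6.5 × 0.047 L/cmH2O = 0.3055 s.
Exhaled fraction f = 1 − e^(−t/τ) → t = −τ·ln(1 − f) = −0.3055·ln(0.22) = 0.4626 s.

0.46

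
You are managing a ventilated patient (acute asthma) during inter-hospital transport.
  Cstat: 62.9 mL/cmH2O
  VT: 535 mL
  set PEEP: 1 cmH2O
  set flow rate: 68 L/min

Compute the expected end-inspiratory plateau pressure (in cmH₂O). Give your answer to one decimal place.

9.5

Pplat = PEEP + Vt / Cstat = 1 + 535 / 62.9 = 1 + 8.506 = 9.506 cmH2O.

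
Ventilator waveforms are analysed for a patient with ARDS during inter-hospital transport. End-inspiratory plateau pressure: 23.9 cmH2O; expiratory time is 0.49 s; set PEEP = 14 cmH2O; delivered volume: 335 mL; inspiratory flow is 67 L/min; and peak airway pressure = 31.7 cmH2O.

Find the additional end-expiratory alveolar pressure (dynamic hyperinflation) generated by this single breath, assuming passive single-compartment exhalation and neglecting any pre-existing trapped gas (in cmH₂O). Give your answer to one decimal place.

1.2

Flow: 67 L/min ÷ 60 = 1.1167 L/s.
R = (PIP − Pplat)/V̇ = (31.7 − 23.9) / 1.1167 = 7.8/1.1167 = 6.985 cmH2O·s/L.
C = Vt/(Pplat − PEEP) = 335.0 / (23.9 − 14) = 335.0/9.9 = 33.838 mL/cmH2O.
τ = R × C = 6.985 × 0.03384 L/cmH2O = 0.2364 s.
Fraction remaining = e^(−Te/τ) = e^(−0.49/0.2364) = 0.1258; trapped volume = 335.0 × 0.1258 = 42.143 mL.
Additional alveolar pressure from trapping ≈ V_trapped / C = 42.143 / 33.838 = 1.245 cmH2O.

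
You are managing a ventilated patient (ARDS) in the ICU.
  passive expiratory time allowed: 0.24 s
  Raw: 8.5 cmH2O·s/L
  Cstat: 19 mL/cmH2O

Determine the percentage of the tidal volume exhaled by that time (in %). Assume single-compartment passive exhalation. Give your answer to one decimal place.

77.4

τ = R × C = 8.5 × 19 mL/cmH2O = 8.5 × 0.019 L/cmH2O = 0.1615 s.
Passive exhalation: V(t)/V₀ = e^(−t/τ) = e^(−0.24/0.1615) = 0.2263.
Fraction exhaled = 1 − 0.2263 = 0.7737 → 77.37%.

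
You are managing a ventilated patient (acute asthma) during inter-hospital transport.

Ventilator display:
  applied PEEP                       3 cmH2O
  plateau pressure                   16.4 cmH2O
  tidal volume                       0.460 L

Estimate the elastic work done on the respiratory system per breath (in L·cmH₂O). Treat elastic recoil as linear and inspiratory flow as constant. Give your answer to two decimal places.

3.08

Elastic work ≈ ½ × (Pplat − PEEP) × Vt = 0.5 × (16.4 − 3) × 0.460 L = 0.5 × 13.4 × 0.460 = 3.082 L·cmH2O.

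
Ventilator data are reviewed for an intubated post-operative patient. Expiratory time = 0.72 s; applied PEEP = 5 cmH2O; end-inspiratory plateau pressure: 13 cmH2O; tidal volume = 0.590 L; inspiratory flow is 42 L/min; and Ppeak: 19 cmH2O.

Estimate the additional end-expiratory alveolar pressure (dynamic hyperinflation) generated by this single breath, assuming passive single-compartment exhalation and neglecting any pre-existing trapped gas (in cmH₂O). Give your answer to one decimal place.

2.6

Flow: 42 L/min ÷ 60 = 0.7 L/s.
R = (PIP − Pplat)/V̇ = (19 − 13) / 0.7 = 6.0/0.7 = 8.571 cmH2O·s/L.
C = Vt/(Pplat − PEEP) = 590.0 / (13 − 5) = 590.0/8.0 = 73.75 mL/cmH2O.
τ = R × C = 8.571 × 0.07375 L/cmH2O = 0.6321 s.
Fraction remaining = e^(−Te/τ) = e^(−0.72/0.6321) = 0.3201; trapped volume = 590.0 × 0.3201 = 188.86 mL.
Additional alveolar pressure from trapping ≈ V_trapped / C = 188.86 / 73.75 = 2.561 cmH2O.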